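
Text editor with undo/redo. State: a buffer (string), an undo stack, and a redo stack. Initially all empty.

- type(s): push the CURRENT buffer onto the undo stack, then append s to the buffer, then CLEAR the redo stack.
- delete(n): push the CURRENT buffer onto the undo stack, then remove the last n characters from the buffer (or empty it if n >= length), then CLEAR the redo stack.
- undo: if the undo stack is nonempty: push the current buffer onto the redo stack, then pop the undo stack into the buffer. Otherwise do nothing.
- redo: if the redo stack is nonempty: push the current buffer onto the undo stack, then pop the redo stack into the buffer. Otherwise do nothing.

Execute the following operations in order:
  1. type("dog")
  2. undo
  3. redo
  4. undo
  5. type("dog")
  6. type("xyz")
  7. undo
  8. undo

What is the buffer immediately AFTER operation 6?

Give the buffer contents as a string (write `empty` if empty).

Answer: dogxyz

Derivation:
After op 1 (type): buf='dog' undo_depth=1 redo_depth=0
After op 2 (undo): buf='(empty)' undo_depth=0 redo_depth=1
After op 3 (redo): buf='dog' undo_depth=1 redo_depth=0
After op 4 (undo): buf='(empty)' undo_depth=0 redo_depth=1
After op 5 (type): buf='dog' undo_depth=1 redo_depth=0
After op 6 (type): buf='dogxyz' undo_depth=2 redo_depth=0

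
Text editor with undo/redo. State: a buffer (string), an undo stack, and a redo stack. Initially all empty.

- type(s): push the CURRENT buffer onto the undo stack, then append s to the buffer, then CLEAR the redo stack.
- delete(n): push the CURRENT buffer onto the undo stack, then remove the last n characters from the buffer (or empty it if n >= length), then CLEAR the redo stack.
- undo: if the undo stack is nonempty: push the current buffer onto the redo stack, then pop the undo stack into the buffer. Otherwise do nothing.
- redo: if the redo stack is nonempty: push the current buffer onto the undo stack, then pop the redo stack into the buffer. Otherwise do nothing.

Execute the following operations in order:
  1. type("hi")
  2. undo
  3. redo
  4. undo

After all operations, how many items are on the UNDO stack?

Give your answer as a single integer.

After op 1 (type): buf='hi' undo_depth=1 redo_depth=0
After op 2 (undo): buf='(empty)' undo_depth=0 redo_depth=1
After op 3 (redo): buf='hi' undo_depth=1 redo_depth=0
After op 4 (undo): buf='(empty)' undo_depth=0 redo_depth=1

Answer: 0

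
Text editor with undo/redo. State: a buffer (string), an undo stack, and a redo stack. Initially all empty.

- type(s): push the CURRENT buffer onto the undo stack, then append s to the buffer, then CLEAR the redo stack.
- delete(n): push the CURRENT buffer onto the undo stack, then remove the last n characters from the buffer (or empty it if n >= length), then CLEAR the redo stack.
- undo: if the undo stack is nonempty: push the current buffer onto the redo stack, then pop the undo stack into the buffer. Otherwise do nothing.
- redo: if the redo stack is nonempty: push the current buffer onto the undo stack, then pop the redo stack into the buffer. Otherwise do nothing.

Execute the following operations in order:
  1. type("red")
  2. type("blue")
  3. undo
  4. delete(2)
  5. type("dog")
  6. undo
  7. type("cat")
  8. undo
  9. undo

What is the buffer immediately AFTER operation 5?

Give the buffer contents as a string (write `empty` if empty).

Answer: rdog

Derivation:
After op 1 (type): buf='red' undo_depth=1 redo_depth=0
After op 2 (type): buf='redblue' undo_depth=2 redo_depth=0
After op 3 (undo): buf='red' undo_depth=1 redo_depth=1
After op 4 (delete): buf='r' undo_depth=2 redo_depth=0
After op 5 (type): buf='rdog' undo_depth=3 redo_depth=0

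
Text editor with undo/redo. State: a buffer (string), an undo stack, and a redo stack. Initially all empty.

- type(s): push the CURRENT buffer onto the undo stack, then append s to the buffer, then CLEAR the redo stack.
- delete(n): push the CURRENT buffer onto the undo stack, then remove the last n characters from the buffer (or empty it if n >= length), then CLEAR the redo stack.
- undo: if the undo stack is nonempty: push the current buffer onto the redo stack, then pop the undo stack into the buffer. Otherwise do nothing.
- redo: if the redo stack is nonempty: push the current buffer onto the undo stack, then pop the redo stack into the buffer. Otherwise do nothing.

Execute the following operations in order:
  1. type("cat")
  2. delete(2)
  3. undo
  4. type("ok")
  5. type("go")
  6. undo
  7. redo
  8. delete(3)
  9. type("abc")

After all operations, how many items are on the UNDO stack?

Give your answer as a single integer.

After op 1 (type): buf='cat' undo_depth=1 redo_depth=0
After op 2 (delete): buf='c' undo_depth=2 redo_depth=0
After op 3 (undo): buf='cat' undo_depth=1 redo_depth=1
After op 4 (type): buf='catok' undo_depth=2 redo_depth=0
After op 5 (type): buf='catokgo' undo_depth=3 redo_depth=0
After op 6 (undo): buf='catok' undo_depth=2 redo_depth=1
After op 7 (redo): buf='catokgo' undo_depth=3 redo_depth=0
After op 8 (delete): buf='cato' undo_depth=4 redo_depth=0
After op 9 (type): buf='catoabc' undo_depth=5 redo_depth=0

Answer: 5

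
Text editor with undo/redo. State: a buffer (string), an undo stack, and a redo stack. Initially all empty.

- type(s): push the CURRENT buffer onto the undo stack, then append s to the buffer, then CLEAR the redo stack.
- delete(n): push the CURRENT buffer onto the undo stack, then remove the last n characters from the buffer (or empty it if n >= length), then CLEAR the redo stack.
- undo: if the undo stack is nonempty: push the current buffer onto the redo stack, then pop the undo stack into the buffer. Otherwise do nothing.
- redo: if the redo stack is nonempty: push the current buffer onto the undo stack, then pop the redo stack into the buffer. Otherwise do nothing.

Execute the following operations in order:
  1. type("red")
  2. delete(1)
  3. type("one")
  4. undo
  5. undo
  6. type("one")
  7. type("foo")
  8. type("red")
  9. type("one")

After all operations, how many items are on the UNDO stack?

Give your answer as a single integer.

After op 1 (type): buf='red' undo_depth=1 redo_depth=0
After op 2 (delete): buf='re' undo_depth=2 redo_depth=0
After op 3 (type): buf='reone' undo_depth=3 redo_depth=0
After op 4 (undo): buf='re' undo_depth=2 redo_depth=1
After op 5 (undo): buf='red' undo_depth=1 redo_depth=2
After op 6 (type): buf='redone' undo_depth=2 redo_depth=0
After op 7 (type): buf='redonefoo' undo_depth=3 redo_depth=0
After op 8 (type): buf='redonefoored' undo_depth=4 redo_depth=0
After op 9 (type): buf='redonefooredone' undo_depth=5 redo_depth=0

Answer: 5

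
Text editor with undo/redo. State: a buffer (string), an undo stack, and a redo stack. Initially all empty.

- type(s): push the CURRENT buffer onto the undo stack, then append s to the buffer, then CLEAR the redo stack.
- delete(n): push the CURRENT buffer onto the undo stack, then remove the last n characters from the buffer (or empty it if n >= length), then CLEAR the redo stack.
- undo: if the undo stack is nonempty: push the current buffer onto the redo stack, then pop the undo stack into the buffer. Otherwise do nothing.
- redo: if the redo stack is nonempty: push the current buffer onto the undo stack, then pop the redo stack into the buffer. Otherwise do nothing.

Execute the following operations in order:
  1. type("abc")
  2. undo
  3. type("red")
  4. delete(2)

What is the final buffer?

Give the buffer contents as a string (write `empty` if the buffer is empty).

Answer: r

Derivation:
After op 1 (type): buf='abc' undo_depth=1 redo_depth=0
After op 2 (undo): buf='(empty)' undo_depth=0 redo_depth=1
After op 3 (type): buf='red' undo_depth=1 redo_depth=0
After op 4 (delete): buf='r' undo_depth=2 redo_depth=0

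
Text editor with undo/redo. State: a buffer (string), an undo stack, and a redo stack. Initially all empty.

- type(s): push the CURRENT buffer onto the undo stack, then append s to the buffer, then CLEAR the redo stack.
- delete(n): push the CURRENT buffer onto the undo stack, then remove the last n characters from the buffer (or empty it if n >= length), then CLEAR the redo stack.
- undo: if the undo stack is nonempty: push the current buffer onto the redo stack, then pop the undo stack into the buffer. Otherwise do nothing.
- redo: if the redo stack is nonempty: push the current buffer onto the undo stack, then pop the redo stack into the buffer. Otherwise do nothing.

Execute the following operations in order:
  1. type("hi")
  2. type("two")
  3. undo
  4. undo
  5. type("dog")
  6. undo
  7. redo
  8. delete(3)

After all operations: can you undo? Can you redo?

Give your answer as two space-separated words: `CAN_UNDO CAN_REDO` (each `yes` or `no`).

After op 1 (type): buf='hi' undo_depth=1 redo_depth=0
After op 2 (type): buf='hitwo' undo_depth=2 redo_depth=0
After op 3 (undo): buf='hi' undo_depth=1 redo_depth=1
After op 4 (undo): buf='(empty)' undo_depth=0 redo_depth=2
After op 5 (type): buf='dog' undo_depth=1 redo_depth=0
After op 6 (undo): buf='(empty)' undo_depth=0 redo_depth=1
After op 7 (redo): buf='dog' undo_depth=1 redo_depth=0
After op 8 (delete): buf='(empty)' undo_depth=2 redo_depth=0

Answer: yes no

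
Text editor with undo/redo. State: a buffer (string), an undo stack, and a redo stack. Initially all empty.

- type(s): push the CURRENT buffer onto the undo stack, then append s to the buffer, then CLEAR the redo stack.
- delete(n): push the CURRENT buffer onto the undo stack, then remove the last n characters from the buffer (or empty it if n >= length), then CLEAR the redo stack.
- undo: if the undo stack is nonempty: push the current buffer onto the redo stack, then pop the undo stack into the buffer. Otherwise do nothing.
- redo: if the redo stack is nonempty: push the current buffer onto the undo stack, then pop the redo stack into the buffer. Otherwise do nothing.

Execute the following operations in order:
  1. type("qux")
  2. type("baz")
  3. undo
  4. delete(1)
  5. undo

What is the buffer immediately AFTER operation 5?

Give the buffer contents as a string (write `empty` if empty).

After op 1 (type): buf='qux' undo_depth=1 redo_depth=0
After op 2 (type): buf='quxbaz' undo_depth=2 redo_depth=0
After op 3 (undo): buf='qux' undo_depth=1 redo_depth=1
After op 4 (delete): buf='qu' undo_depth=2 redo_depth=0
After op 5 (undo): buf='qux' undo_depth=1 redo_depth=1

Answer: qux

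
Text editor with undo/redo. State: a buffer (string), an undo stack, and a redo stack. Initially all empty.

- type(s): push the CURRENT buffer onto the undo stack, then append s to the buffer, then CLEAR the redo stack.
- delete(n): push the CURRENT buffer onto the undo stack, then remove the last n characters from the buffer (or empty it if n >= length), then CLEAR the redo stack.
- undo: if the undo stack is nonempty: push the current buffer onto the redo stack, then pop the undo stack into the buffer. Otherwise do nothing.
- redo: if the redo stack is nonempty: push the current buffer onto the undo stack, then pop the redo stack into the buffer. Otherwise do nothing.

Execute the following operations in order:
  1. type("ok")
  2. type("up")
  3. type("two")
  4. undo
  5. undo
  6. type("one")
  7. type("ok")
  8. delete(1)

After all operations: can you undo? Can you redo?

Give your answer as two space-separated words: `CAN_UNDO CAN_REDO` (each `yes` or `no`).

After op 1 (type): buf='ok' undo_depth=1 redo_depth=0
After op 2 (type): buf='okup' undo_depth=2 redo_depth=0
After op 3 (type): buf='okuptwo' undo_depth=3 redo_depth=0
After op 4 (undo): buf='okup' undo_depth=2 redo_depth=1
After op 5 (undo): buf='ok' undo_depth=1 redo_depth=2
After op 6 (type): buf='okone' undo_depth=2 redo_depth=0
After op 7 (type): buf='okoneok' undo_depth=3 redo_depth=0
After op 8 (delete): buf='okoneo' undo_depth=4 redo_depth=0

Answer: yes no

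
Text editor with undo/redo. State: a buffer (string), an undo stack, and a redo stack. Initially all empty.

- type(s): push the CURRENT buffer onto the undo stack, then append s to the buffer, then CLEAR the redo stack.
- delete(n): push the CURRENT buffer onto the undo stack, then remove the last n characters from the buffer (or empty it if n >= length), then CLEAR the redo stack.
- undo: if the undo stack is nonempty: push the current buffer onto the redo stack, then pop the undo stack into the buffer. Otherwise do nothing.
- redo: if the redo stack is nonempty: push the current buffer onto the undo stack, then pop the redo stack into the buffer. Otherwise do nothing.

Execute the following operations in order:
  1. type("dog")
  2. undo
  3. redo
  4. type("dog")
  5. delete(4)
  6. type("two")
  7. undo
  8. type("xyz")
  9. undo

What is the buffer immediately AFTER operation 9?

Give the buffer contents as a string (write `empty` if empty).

After op 1 (type): buf='dog' undo_depth=1 redo_depth=0
After op 2 (undo): buf='(empty)' undo_depth=0 redo_depth=1
After op 3 (redo): buf='dog' undo_depth=1 redo_depth=0
After op 4 (type): buf='dogdog' undo_depth=2 redo_depth=0
After op 5 (delete): buf='do' undo_depth=3 redo_depth=0
After op 6 (type): buf='dotwo' undo_depth=4 redo_depth=0
After op 7 (undo): buf='do' undo_depth=3 redo_depth=1
After op 8 (type): buf='doxyz' undo_depth=4 redo_depth=0
After op 9 (undo): buf='do' undo_depth=3 redo_depth=1

Answer: do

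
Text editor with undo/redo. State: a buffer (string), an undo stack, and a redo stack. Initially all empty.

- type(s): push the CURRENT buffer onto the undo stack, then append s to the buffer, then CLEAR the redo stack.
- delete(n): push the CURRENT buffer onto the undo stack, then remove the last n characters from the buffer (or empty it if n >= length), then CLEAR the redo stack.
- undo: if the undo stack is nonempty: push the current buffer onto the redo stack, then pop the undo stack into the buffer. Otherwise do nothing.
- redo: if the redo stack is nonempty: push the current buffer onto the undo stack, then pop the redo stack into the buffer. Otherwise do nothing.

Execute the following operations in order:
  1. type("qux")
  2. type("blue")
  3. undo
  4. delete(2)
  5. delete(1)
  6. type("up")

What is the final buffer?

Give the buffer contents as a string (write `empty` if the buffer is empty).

Answer: up

Derivation:
After op 1 (type): buf='qux' undo_depth=1 redo_depth=0
After op 2 (type): buf='quxblue' undo_depth=2 redo_depth=0
After op 3 (undo): buf='qux' undo_depth=1 redo_depth=1
After op 4 (delete): buf='q' undo_depth=2 redo_depth=0
After op 5 (delete): buf='(empty)' undo_depth=3 redo_depth=0
After op 6 (type): buf='up' undo_depth=4 redo_depth=0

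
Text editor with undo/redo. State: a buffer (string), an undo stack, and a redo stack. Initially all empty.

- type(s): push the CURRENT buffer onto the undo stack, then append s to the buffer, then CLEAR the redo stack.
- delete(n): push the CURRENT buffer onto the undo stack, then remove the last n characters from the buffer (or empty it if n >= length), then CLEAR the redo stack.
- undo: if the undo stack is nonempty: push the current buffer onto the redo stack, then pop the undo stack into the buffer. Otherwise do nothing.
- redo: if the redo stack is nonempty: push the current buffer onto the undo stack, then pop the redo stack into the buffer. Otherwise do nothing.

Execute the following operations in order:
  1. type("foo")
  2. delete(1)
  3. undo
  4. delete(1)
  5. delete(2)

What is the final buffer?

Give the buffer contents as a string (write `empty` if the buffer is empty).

Answer: empty

Derivation:
After op 1 (type): buf='foo' undo_depth=1 redo_depth=0
After op 2 (delete): buf='fo' undo_depth=2 redo_depth=0
After op 3 (undo): buf='foo' undo_depth=1 redo_depth=1
After op 4 (delete): buf='fo' undo_depth=2 redo_depth=0
After op 5 (delete): buf='(empty)' undo_depth=3 redo_depth=0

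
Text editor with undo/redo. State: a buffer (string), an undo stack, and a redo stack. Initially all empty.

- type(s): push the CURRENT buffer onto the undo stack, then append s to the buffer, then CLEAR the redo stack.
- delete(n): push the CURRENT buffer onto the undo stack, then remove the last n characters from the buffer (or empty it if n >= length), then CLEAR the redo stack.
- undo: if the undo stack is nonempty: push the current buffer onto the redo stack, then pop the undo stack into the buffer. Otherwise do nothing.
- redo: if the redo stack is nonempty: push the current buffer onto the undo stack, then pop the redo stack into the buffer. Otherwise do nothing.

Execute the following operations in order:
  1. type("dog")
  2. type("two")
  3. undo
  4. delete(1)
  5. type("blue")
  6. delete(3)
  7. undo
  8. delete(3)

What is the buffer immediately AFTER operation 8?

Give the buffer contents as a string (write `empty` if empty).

After op 1 (type): buf='dog' undo_depth=1 redo_depth=0
After op 2 (type): buf='dogtwo' undo_depth=2 redo_depth=0
After op 3 (undo): buf='dog' undo_depth=1 redo_depth=1
After op 4 (delete): buf='do' undo_depth=2 redo_depth=0
After op 5 (type): buf='doblue' undo_depth=3 redo_depth=0
After op 6 (delete): buf='dob' undo_depth=4 redo_depth=0
After op 7 (undo): buf='doblue' undo_depth=3 redo_depth=1
After op 8 (delete): buf='dob' undo_depth=4 redo_depth=0

Answer: dob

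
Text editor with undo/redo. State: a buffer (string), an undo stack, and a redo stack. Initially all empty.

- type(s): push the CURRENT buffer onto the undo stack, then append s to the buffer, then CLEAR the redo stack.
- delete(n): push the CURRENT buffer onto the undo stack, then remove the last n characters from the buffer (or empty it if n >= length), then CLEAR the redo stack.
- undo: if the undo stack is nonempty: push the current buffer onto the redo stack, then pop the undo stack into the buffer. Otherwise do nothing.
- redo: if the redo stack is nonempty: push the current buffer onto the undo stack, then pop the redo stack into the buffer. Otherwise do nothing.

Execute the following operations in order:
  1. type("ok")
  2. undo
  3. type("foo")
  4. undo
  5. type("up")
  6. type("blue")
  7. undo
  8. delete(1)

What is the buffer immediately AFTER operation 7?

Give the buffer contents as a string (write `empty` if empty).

After op 1 (type): buf='ok' undo_depth=1 redo_depth=0
After op 2 (undo): buf='(empty)' undo_depth=0 redo_depth=1
After op 3 (type): buf='foo' undo_depth=1 redo_depth=0
After op 4 (undo): buf='(empty)' undo_depth=0 redo_depth=1
After op 5 (type): buf='up' undo_depth=1 redo_depth=0
After op 6 (type): buf='upblue' undo_depth=2 redo_depth=0
After op 7 (undo): buf='up' undo_depth=1 redo_depth=1

Answer: up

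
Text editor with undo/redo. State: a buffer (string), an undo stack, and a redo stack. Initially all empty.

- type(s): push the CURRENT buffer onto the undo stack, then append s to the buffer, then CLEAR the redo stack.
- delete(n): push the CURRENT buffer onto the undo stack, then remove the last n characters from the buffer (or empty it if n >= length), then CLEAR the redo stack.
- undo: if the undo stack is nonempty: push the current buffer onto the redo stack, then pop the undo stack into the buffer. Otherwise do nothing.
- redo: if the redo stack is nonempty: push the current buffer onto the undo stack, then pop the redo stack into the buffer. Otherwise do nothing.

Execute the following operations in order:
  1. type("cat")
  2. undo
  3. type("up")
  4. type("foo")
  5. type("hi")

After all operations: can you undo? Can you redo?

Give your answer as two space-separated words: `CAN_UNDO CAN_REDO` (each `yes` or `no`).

After op 1 (type): buf='cat' undo_depth=1 redo_depth=0
After op 2 (undo): buf='(empty)' undo_depth=0 redo_depth=1
After op 3 (type): buf='up' undo_depth=1 redo_depth=0
After op 4 (type): buf='upfoo' undo_depth=2 redo_depth=0
After op 5 (type): buf='upfoohi' undo_depth=3 redo_depth=0

Answer: yes no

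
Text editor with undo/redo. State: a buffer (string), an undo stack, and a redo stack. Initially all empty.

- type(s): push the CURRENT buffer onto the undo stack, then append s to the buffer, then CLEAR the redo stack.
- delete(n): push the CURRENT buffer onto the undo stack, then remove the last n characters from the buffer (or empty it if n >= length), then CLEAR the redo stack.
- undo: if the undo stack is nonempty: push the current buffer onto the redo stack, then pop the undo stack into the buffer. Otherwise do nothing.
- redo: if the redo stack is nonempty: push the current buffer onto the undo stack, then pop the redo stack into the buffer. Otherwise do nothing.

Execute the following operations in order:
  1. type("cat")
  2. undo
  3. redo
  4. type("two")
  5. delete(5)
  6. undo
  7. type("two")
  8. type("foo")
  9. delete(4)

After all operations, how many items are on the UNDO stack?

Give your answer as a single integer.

Answer: 5

Derivation:
After op 1 (type): buf='cat' undo_depth=1 redo_depth=0
After op 2 (undo): buf='(empty)' undo_depth=0 redo_depth=1
After op 3 (redo): buf='cat' undo_depth=1 redo_depth=0
After op 4 (type): buf='cattwo' undo_depth=2 redo_depth=0
After op 5 (delete): buf='c' undo_depth=3 redo_depth=0
After op 6 (undo): buf='cattwo' undo_depth=2 redo_depth=1
After op 7 (type): buf='cattwotwo' undo_depth=3 redo_depth=0
After op 8 (type): buf='cattwotwofoo' undo_depth=4 redo_depth=0
After op 9 (delete): buf='cattwotw' undo_depth=5 redo_depth=0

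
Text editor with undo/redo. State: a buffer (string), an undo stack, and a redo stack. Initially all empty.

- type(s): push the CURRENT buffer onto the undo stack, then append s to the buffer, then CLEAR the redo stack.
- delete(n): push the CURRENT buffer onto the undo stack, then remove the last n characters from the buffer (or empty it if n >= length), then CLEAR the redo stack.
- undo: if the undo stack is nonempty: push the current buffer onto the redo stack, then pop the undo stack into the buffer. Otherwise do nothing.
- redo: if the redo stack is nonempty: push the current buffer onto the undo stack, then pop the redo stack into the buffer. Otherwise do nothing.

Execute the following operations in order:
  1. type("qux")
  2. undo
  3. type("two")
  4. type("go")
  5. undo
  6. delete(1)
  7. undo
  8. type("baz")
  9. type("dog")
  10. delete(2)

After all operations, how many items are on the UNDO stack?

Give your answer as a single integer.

Answer: 4

Derivation:
After op 1 (type): buf='qux' undo_depth=1 redo_depth=0
After op 2 (undo): buf='(empty)' undo_depth=0 redo_depth=1
After op 3 (type): buf='two' undo_depth=1 redo_depth=0
After op 4 (type): buf='twogo' undo_depth=2 redo_depth=0
After op 5 (undo): buf='two' undo_depth=1 redo_depth=1
After op 6 (delete): buf='tw' undo_depth=2 redo_depth=0
After op 7 (undo): buf='two' undo_depth=1 redo_depth=1
After op 8 (type): buf='twobaz' undo_depth=2 redo_depth=0
After op 9 (type): buf='twobazdog' undo_depth=3 redo_depth=0
After op 10 (delete): buf='twobazd' undo_depth=4 redo_depth=0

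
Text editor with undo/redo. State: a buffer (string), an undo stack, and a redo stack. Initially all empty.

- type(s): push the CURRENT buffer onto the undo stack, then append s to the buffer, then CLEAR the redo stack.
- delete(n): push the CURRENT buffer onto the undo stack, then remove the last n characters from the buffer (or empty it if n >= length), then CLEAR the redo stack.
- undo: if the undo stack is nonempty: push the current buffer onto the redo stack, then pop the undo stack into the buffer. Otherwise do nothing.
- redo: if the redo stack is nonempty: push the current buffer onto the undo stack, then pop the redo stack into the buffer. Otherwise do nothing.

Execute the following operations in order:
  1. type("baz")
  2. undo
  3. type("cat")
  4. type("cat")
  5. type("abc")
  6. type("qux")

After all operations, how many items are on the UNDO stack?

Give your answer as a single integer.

Answer: 4

Derivation:
After op 1 (type): buf='baz' undo_depth=1 redo_depth=0
After op 2 (undo): buf='(empty)' undo_depth=0 redo_depth=1
After op 3 (type): buf='cat' undo_depth=1 redo_depth=0
After op 4 (type): buf='catcat' undo_depth=2 redo_depth=0
After op 5 (type): buf='catcatabc' undo_depth=3 redo_depth=0
After op 6 (type): buf='catcatabcqux' undo_depth=4 redo_depth=0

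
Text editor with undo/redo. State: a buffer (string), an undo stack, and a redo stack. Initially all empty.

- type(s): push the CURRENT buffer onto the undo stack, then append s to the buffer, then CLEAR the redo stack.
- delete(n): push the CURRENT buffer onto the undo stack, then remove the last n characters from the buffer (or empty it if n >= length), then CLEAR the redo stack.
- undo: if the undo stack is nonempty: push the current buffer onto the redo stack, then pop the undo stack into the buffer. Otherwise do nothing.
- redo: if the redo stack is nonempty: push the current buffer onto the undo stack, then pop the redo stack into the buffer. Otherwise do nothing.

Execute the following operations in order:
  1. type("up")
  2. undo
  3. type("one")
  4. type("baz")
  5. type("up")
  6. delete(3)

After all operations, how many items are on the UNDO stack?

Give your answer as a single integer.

After op 1 (type): buf='up' undo_depth=1 redo_depth=0
After op 2 (undo): buf='(empty)' undo_depth=0 redo_depth=1
After op 3 (type): buf='one' undo_depth=1 redo_depth=0
After op 4 (type): buf='onebaz' undo_depth=2 redo_depth=0
After op 5 (type): buf='onebazup' undo_depth=3 redo_depth=0
After op 6 (delete): buf='oneba' undo_depth=4 redo_depth=0

Answer: 4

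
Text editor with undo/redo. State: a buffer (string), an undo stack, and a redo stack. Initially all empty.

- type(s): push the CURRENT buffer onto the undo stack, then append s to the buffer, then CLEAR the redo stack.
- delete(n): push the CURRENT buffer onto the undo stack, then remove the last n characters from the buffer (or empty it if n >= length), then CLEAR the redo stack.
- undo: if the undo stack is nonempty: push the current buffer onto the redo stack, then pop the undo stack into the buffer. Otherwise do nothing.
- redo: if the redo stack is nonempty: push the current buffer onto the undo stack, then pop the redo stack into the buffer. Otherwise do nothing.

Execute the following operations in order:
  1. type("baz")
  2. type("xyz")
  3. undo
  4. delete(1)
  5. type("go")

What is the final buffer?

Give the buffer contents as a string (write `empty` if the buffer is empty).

After op 1 (type): buf='baz' undo_depth=1 redo_depth=0
After op 2 (type): buf='bazxyz' undo_depth=2 redo_depth=0
After op 3 (undo): buf='baz' undo_depth=1 redo_depth=1
After op 4 (delete): buf='ba' undo_depth=2 redo_depth=0
After op 5 (type): buf='bago' undo_depth=3 redo_depth=0

Answer: bago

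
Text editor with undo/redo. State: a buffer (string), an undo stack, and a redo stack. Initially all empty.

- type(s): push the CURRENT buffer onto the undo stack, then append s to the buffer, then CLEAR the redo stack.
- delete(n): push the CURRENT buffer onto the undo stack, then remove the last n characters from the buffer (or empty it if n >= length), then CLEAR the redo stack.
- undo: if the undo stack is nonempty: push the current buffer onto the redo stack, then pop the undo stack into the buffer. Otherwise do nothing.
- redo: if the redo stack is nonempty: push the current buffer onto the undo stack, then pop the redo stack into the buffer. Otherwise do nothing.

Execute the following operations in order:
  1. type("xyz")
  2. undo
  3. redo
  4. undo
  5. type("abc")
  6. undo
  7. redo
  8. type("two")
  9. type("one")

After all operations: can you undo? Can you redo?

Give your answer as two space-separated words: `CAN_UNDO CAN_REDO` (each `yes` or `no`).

After op 1 (type): buf='xyz' undo_depth=1 redo_depth=0
After op 2 (undo): buf='(empty)' undo_depth=0 redo_depth=1
After op 3 (redo): buf='xyz' undo_depth=1 redo_depth=0
After op 4 (undo): buf='(empty)' undo_depth=0 redo_depth=1
After op 5 (type): buf='abc' undo_depth=1 redo_depth=0
After op 6 (undo): buf='(empty)' undo_depth=0 redo_depth=1
After op 7 (redo): buf='abc' undo_depth=1 redo_depth=0
After op 8 (type): buf='abctwo' undo_depth=2 redo_depth=0
After op 9 (type): buf='abctwoone' undo_depth=3 redo_depth=0

Answer: yes no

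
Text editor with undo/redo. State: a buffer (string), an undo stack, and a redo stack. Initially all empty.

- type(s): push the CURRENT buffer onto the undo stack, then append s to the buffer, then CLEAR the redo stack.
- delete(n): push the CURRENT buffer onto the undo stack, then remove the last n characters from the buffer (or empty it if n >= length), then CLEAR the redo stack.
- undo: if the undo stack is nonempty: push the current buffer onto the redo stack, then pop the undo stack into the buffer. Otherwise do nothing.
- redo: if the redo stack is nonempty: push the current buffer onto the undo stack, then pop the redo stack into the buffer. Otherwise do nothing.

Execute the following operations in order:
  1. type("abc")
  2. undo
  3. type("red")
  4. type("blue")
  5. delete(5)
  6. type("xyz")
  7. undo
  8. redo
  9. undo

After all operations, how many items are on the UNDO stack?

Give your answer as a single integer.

After op 1 (type): buf='abc' undo_depth=1 redo_depth=0
After op 2 (undo): buf='(empty)' undo_depth=0 redo_depth=1
After op 3 (type): buf='red' undo_depth=1 redo_depth=0
After op 4 (type): buf='redblue' undo_depth=2 redo_depth=0
After op 5 (delete): buf='re' undo_depth=3 redo_depth=0
After op 6 (type): buf='rexyz' undo_depth=4 redo_depth=0
After op 7 (undo): buf='re' undo_depth=3 redo_depth=1
After op 8 (redo): buf='rexyz' undo_depth=4 redo_depth=0
After op 9 (undo): buf='re' undo_depth=3 redo_depth=1

Answer: 3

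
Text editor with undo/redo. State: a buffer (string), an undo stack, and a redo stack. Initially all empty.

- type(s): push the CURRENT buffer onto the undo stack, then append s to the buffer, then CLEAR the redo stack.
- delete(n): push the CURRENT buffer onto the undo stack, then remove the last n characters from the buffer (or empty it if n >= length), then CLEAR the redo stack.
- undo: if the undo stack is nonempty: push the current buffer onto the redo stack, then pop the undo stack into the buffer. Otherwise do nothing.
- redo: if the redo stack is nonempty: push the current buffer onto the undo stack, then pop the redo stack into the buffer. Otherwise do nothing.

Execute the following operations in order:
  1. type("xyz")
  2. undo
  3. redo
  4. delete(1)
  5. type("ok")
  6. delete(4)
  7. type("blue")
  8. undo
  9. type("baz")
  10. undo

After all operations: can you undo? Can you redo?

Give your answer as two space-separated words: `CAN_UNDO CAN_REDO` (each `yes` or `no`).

After op 1 (type): buf='xyz' undo_depth=1 redo_depth=0
After op 2 (undo): buf='(empty)' undo_depth=0 redo_depth=1
After op 3 (redo): buf='xyz' undo_depth=1 redo_depth=0
After op 4 (delete): buf='xy' undo_depth=2 redo_depth=0
After op 5 (type): buf='xyok' undo_depth=3 redo_depth=0
After op 6 (delete): buf='(empty)' undo_depth=4 redo_depth=0
After op 7 (type): buf='blue' undo_depth=5 redo_depth=0
After op 8 (undo): buf='(empty)' undo_depth=4 redo_depth=1
After op 9 (type): buf='baz' undo_depth=5 redo_depth=0
After op 10 (undo): buf='(empty)' undo_depth=4 redo_depth=1

Answer: yes yes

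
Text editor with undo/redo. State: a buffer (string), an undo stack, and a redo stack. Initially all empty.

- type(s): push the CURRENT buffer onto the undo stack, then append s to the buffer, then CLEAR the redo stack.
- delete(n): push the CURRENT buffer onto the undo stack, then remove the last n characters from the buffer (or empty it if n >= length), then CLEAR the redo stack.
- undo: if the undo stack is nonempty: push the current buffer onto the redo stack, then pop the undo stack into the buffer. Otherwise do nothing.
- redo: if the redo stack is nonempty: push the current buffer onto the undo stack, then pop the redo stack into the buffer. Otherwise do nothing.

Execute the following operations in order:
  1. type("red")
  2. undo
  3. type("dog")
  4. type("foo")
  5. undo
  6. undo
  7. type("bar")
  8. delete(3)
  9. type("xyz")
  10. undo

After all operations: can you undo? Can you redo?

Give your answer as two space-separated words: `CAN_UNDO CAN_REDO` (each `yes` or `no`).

Answer: yes yes

Derivation:
After op 1 (type): buf='red' undo_depth=1 redo_depth=0
After op 2 (undo): buf='(empty)' undo_depth=0 redo_depth=1
After op 3 (type): buf='dog' undo_depth=1 redo_depth=0
After op 4 (type): buf='dogfoo' undo_depth=2 redo_depth=0
After op 5 (undo): buf='dog' undo_depth=1 redo_depth=1
After op 6 (undo): buf='(empty)' undo_depth=0 redo_depth=2
After op 7 (type): buf='bar' undo_depth=1 redo_depth=0
After op 8 (delete): buf='(empty)' undo_depth=2 redo_depth=0
After op 9 (type): buf='xyz' undo_depth=3 redo_depth=0
After op 10 (undo): buf='(empty)' undo_depth=2 redo_depth=1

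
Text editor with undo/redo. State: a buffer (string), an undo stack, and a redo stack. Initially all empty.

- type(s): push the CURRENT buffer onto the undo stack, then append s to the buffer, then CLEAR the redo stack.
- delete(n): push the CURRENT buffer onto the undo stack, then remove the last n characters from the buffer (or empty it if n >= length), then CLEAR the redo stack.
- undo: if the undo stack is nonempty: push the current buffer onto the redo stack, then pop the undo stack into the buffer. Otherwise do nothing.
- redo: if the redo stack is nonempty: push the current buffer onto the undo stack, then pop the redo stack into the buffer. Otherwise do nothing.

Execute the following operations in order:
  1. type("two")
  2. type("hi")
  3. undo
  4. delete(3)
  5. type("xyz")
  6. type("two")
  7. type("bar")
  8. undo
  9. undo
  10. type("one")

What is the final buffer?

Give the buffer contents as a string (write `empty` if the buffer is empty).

Answer: xyzone

Derivation:
After op 1 (type): buf='two' undo_depth=1 redo_depth=0
After op 2 (type): buf='twohi' undo_depth=2 redo_depth=0
After op 3 (undo): buf='two' undo_depth=1 redo_depth=1
After op 4 (delete): buf='(empty)' undo_depth=2 redo_depth=0
After op 5 (type): buf='xyz' undo_depth=3 redo_depth=0
After op 6 (type): buf='xyztwo' undo_depth=4 redo_depth=0
After op 7 (type): buf='xyztwobar' undo_depth=5 redo_depth=0
After op 8 (undo): buf='xyztwo' undo_depth=4 redo_depth=1
After op 9 (undo): buf='xyz' undo_depth=3 redo_depth=2
After op 10 (type): buf='xyzone' undo_depth=4 redo_depth=0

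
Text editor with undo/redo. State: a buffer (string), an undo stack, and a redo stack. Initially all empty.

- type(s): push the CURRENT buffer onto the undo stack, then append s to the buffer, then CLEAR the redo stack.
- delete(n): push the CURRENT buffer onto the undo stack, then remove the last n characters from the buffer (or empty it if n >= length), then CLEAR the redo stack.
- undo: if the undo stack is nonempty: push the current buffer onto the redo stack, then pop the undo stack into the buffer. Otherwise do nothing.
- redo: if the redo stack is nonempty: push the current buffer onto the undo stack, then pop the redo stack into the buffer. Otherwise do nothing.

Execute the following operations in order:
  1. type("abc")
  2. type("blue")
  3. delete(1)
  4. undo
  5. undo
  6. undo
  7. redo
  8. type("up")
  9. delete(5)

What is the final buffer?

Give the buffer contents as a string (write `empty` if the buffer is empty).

After op 1 (type): buf='abc' undo_depth=1 redo_depth=0
After op 2 (type): buf='abcblue' undo_depth=2 redo_depth=0
After op 3 (delete): buf='abcblu' undo_depth=3 redo_depth=0
After op 4 (undo): buf='abcblue' undo_depth=2 redo_depth=1
After op 5 (undo): buf='abc' undo_depth=1 redo_depth=2
After op 6 (undo): buf='(empty)' undo_depth=0 redo_depth=3
After op 7 (redo): buf='abc' undo_depth=1 redo_depth=2
After op 8 (type): buf='abcup' undo_depth=2 redo_depth=0
After op 9 (delete): buf='(empty)' undo_depth=3 redo_depth=0

Answer: empty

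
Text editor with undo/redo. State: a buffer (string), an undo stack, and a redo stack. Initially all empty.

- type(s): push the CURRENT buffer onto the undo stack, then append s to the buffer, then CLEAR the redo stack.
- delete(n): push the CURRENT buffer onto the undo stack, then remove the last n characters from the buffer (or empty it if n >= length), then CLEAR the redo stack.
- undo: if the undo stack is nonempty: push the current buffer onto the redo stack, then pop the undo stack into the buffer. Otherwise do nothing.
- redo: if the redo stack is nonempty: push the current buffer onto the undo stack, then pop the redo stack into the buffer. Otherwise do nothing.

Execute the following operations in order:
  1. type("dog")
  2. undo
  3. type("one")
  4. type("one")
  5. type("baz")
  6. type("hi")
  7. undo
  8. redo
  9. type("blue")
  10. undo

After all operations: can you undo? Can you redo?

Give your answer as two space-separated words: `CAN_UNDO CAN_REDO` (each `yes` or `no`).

Answer: yes yes

Derivation:
After op 1 (type): buf='dog' undo_depth=1 redo_depth=0
After op 2 (undo): buf='(empty)' undo_depth=0 redo_depth=1
After op 3 (type): buf='one' undo_depth=1 redo_depth=0
After op 4 (type): buf='oneone' undo_depth=2 redo_depth=0
After op 5 (type): buf='oneonebaz' undo_depth=3 redo_depth=0
After op 6 (type): buf='oneonebazhi' undo_depth=4 redo_depth=0
After op 7 (undo): buf='oneonebaz' undo_depth=3 redo_depth=1
After op 8 (redo): buf='oneonebazhi' undo_depth=4 redo_depth=0
After op 9 (type): buf='oneonebazhiblue' undo_depth=5 redo_depth=0
After op 10 (undo): buf='oneonebazhi' undo_depth=4 redo_depth=1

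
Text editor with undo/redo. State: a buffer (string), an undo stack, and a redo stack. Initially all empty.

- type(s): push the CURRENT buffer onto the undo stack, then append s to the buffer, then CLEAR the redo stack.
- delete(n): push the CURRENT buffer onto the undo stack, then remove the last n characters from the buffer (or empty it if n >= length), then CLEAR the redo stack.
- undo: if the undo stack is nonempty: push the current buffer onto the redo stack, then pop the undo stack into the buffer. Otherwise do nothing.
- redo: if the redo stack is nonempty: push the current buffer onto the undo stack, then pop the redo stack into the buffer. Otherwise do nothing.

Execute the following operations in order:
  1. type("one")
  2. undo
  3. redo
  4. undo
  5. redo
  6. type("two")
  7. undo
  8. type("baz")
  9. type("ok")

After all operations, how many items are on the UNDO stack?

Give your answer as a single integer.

Answer: 3

Derivation:
After op 1 (type): buf='one' undo_depth=1 redo_depth=0
After op 2 (undo): buf='(empty)' undo_depth=0 redo_depth=1
After op 3 (redo): buf='one' undo_depth=1 redo_depth=0
After op 4 (undo): buf='(empty)' undo_depth=0 redo_depth=1
After op 5 (redo): buf='one' undo_depth=1 redo_depth=0
After op 6 (type): buf='onetwo' undo_depth=2 redo_depth=0
After op 7 (undo): buf='one' undo_depth=1 redo_depth=1
After op 8 (type): buf='onebaz' undo_depth=2 redo_depth=0
After op 9 (type): buf='onebazok' undo_depth=3 redo_depth=0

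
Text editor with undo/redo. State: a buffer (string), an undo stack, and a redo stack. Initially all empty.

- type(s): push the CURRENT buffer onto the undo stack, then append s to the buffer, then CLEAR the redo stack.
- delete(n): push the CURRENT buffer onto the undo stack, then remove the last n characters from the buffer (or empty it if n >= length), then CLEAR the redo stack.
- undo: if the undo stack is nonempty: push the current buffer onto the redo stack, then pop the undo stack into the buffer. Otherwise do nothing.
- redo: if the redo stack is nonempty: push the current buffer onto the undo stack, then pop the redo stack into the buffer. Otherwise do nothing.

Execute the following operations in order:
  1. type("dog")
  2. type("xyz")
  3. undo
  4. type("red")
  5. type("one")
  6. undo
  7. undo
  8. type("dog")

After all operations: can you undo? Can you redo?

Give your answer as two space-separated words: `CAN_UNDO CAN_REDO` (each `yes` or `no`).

Answer: yes no

Derivation:
After op 1 (type): buf='dog' undo_depth=1 redo_depth=0
After op 2 (type): buf='dogxyz' undo_depth=2 redo_depth=0
After op 3 (undo): buf='dog' undo_depth=1 redo_depth=1
After op 4 (type): buf='dogred' undo_depth=2 redo_depth=0
After op 5 (type): buf='dogredone' undo_depth=3 redo_depth=0
After op 6 (undo): buf='dogred' undo_depth=2 redo_depth=1
After op 7 (undo): buf='dog' undo_depth=1 redo_depth=2
After op 8 (type): buf='dogdog' undo_depth=2 redo_depth=0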